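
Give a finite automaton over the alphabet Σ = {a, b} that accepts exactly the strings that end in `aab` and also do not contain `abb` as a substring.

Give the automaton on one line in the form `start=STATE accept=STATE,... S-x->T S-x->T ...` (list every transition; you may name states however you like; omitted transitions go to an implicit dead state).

Handle the two conditions separately and then intersect. One (4 states) tracks how much of the suffix `aab` has currently been matched; the other (4 states) tracks partial matches of the forbidden pattern `abb`. Each combined state is a pair, one component from each; accept when both components accept.
        a   b  
>  q0   q1  q0 
   q1   q2  q3 
   q2   q2  q4 
   q3   q1  q5 
 * q4   q1  q5 
   q5   q6  q5 
   q6   q7  q5 
   q7   q7  q8 
   q8   q6  q5 
(> = start, * = accepting)

start=q0 accept=q4 q0-a->q1 q0-b->q0 q1-a->q2 q1-b->q3 q2-a->q2 q2-b->q4 q3-a->q1 q3-b->q5 q4-a->q1 q4-b->q5 q5-a->q6 q5-b->q5 q6-a->q7 q6-b->q5 q7-a->q7 q7-b->q8 q8-a->q6 q8-b->q5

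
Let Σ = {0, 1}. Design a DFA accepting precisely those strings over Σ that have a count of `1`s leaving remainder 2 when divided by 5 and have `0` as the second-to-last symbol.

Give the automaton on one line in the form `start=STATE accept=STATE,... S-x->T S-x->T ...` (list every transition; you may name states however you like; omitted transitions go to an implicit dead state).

start=q0 accept=q8,q11 q0-0->q1 q0-1->q2 q1-0->q3 q1-1->q4 q2-0->q5 q2-1->q6 q3-0->q3 q3-1->q4 q4-0->q5 q4-1->q6 q5-0->q7 q5-1->q8 q6-0->q9 q6-1->q10 q7-0->q7 q7-1->q8 q8-0->q9 q8-1->q10 q9-0->q11 q9-1->q12 q10-0->q13 q10-1->q14 q11-0->q11 q11-1->q12 q12-0->q13 q12-1->q14 q13-0->q15 q13-1->q16 q14-0->q17 q14-1->q18 q15-0->q15 q15-1->q16 q16-0->q17 q16-1->q18 q17-0->q19 q17-1->q20 q18-0->q21 q18-1->q22 q19-0->q19 q19-1->q20 q20-0->q21 q20-1->q22 q21-0->q3 q21-1->q4 q22-0->q5 q22-1->q6

Run two small machines in parallel and take their product. One (5 states) tracks the count of `1`s modulo 5; the other (7 states) tracks the last 2 symbols read. Each combined state is a pair, one component from each; accept when both components accept.
          0    1  
>  q0     q1   q2 
   q1     q3   q4 
   q2     q5   q6 
   q3     q3   q4 
   q4     q5   q6 
   q5     q7   q8 
   q6     q9  q10 
   q7     q7   q8 
 * q8     q9  q10 
   q9    q11  q12 
   q10   q13  q14 
 * q11   q11  q12 
   q12   q13  q14 
   q13   q15  q16 
   q14   q17  q18 
   q15   q15  q16 
   q16   q17  q18 
   q17   q19  q20 
   q18   q21  q22 
   q19   q19  q20 
   q20   q21  q22 
   q21    q3   q4 
   q22    q5   q6 
(> = start, * = accepting)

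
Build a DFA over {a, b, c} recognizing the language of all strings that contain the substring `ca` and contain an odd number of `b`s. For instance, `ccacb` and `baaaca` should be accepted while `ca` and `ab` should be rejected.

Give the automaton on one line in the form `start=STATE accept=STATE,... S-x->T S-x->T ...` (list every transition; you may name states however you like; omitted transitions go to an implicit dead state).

Run two small machines in parallel and take their product. One (3 states) tracks whether and how much of `ca` has been seen; the other (2 states) tracks the count of `b`s modulo 2. Each combined state is a pair, one component from each; accept when both components accept.
With 6 states:
        a   b   c  
>  S0   S0  S1  S2 
   S1   S1  S0  S3 
   S2   S4  S1  S2 
   S3   S5  S0  S3 
   S4   S4  S5  S4 
 * S5   S5  S4  S5 
(> = start, * = accepting)

start=S0 accept=S5 S0-a->S0 S0-b->S1 S0-c->S2 S1-a->S1 S1-b->S0 S1-c->S3 S2-a->S4 S2-b->S1 S2-c->S2 S3-a->S5 S3-b->S0 S3-c->S3 S4-a->S4 S4-b->S5 S4-c->S4 S5-a->S5 S5-b->S4 S5-c->S5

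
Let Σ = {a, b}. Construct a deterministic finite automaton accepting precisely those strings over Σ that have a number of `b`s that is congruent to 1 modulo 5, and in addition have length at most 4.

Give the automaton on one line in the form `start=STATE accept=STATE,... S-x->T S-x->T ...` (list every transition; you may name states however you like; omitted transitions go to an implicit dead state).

Handle the two conditions separately and then intersect. The first has 5 states tracking the count of `b`s modulo 5; the second has 6 states tracking the input length, saturating at 5. A product state is a pair (one from each), accepting exactly when both do. Minimizing collapses redundant product states.
With 9 states:
        a   b  
>  s0   s1  s2 
   s1   s3  s4 
 * s2   s4  s5 
   s3   s6  s7 
 * s4   s7  s5 
   s5   s5  s5 
   s6   s5  s8 
 * s7   s8  s5 
 * s8   s5  s5 
(> = start, * = accepting)

start=s0 accept=s2,s4,s7,s8 s0-a->s1 s0-b->s2 s1-a->s3 s1-b->s4 s2-a->s4 s2-b->s5 s3-a->s6 s3-b->s7 s4-a->s7 s4-b->s5 s5-a->s5 s5-b->s5 s6-a->s5 s6-b->s8 s7-a->s8 s7-b->s5 s8-a->s5 s8-b->s5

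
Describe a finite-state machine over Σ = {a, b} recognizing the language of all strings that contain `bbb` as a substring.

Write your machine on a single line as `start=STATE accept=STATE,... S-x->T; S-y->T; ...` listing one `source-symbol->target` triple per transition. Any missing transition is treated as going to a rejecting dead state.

States q0..q2 record the length of the longest prefix of `bbb` that matches the current input suffix. Reaching q3 means `bbb` has been seen, and we stay there forever. Accept from q3.
A 4-state machine:
        a   b  
>  q0   q0  q1 
   q1   q0  q2 
   q2   q0  q3 
 * q3   q3  q3 
(> = start, * = accepting)

start=q0; accept=q3; q0-a->q0; q0-b->q1; q1-a->q0; q1-b->q2; q2-a->q0; q2-b->q3; q3-a->q3; q3-b->q3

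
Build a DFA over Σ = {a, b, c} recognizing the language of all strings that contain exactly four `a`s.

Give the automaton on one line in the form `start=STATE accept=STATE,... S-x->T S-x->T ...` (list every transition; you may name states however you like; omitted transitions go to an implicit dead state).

start=S0 accept=S4 S0-a->S1 S0-b->S0 S0-c->S0 S1-a->S2 S1-b->S1 S1-c->S1 S2-a->S3 S2-b->S2 S2-c->S2 S3-a->S4 S3-b->S3 S3-c->S3 S4-a->S5 S4-b->S4 S4-c->S4 S5-a->S5 S5-b->S5 S5-c->S5

Only the number of `a`s matters, and only up to 5. Make a chain S0 → S1 → S2 → S3 → S4 → S5 advanced by each `a` (with S5 absorbing); every other symbol self-loops. The accepting set is {S4}.
        a   b   c  
>  S0   S1  S0  S0 
   S1   S2  S1  S1 
   S2   S3  S2  S2 
   S3   S4  S3  S3 
 * S4   S5  S4  S4 
   S5   S5  S5  S5 
(> = start, * = accepting)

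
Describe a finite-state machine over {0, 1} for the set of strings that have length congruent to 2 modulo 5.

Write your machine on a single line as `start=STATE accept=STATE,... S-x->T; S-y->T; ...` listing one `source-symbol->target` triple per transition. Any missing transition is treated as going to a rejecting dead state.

Only the length mod 5 matters, so use a 5-cycle: from any state, every input symbol moves to the next state, wrapping q4 back to q0. Mark q2 accepting.
A 5-state machine:
        0   1  
>  q0   q1  q1 
   q1   q2  q2 
 * q2   q3  q3 
   q3   q4  q4 
   q4   q0  q0 
(> = start, * = accepting)

start=q0; accept=q2; q0-0->q1; q0-1->q1; q1-0->q2; q1-1->q2; q2-0->q3; q2-1->q3; q3-0->q4; q3-1->q4; q4-0->q0; q4-1->q0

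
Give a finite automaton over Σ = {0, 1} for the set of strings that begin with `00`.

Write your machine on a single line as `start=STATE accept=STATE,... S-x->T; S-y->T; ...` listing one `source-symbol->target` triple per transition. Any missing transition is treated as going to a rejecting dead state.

Check the first 2 symbols one by one: A through B record how many have matched `00` so far; any wrong symbol goes to the dead state D. After all 2 match we enter the accepting sink C.
       0  1 
>  A   B  D 
   B   C  D 
 * C   C  C 
   D   D  D 
(> = start, * = accepting)

start=A; accept=C; A-0->B; A-1->D; B-0->C; B-1->D; C-0->C; C-1->C; D-0->D; D-1->D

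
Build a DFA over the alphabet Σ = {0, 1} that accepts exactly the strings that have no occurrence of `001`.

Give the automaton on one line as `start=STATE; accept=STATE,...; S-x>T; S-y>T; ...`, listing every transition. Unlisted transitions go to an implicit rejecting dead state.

This is the complement of 'contains `001`'. Use the same substring-matching states — q0 through q3 holding how much of `001` has just been matched — but flip the accepting set: everything except the trap q3 accepts.
A 4-state machine:
        0   1  
>* q0   q1  q0 
 * q1   q2  q0 
 * q2   q2  q3 
   q3   q3  q3 
(> = start, * = accepting)

start=q0; accept=q0,q1,q2; q0-0>q1; q0-1>q0; q1-0>q2; q1-1>q0; q2-0>q2; q2-1>q3; q3-0>q3; q3-1>q3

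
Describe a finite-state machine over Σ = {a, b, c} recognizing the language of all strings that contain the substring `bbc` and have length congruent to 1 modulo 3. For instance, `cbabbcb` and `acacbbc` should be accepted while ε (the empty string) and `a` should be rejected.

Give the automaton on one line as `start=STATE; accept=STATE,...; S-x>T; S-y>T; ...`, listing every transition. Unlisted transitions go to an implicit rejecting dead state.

start=s0; accept=s10; s0-a>s1; s0-b>s2; s0-c>s1; s1-a>s3; s1-b>s4; s1-c>s3; s2-a>s3; s2-b>s5; s2-c>s3; s3-a>s0; s3-b>s6; s3-c>s0; s4-a>s0; s4-b>s7; s4-c>s0; s5-a>s0; s5-b>s7; s5-c>s8; s6-a>s1; s6-b>s9; s6-c>s1; s7-a>s1; s7-b>s9; s7-c>s10; s8-a>s10; s8-b>s10; s8-c>s10; s9-a>s3; s9-b>s5; s9-c>s11; s10-a>s11; s10-b>s11; s10-c>s11; s11-a>s8; s11-b>s8; s11-c>s8

Run two small machines in parallel and take their product. The first has 4 states tracking whether and how much of `bbc` has been seen; the second has 3 states tracking the input length modulo 3. A product state is a pair (one from each), accepting exactly when both do.
12 states suffice.
          a    b    c  
>  s0     s1   s2   s1 
   s1     s3   s4   s3 
   s2     s3   s5   s3 
   s3     s0   s6   s0 
   s4     s0   s7   s0 
   s5     s0   s7   s8 
   s6     s1   s9   s1 
   s7     s1   s9  s10 
   s8    s10  s10  s10 
   s9     s3   s5  s11 
 * s10   s11  s11  s11 
   s11    s8   s8   s8 
(> = start, * = accepting)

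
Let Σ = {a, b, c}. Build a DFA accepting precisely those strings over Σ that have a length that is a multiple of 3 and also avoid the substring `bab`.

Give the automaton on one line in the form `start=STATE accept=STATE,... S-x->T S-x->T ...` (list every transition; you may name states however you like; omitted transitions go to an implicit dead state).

Build one automaton per condition and run them in lockstep. The first has 3 states tracking the input length modulo 3; the second has 4 states tracking partial matches of the forbidden pattern `bab`. A product state is a pair (one from each), accepting exactly when both do.
          a    b    c  
>* s0     s1   s2   s1 
   s1     s3   s4   s3 
   s2     s5   s4   s3 
   s3     s0   s6   s0 
   s4     s7   s6   s0 
   s5     s0   s8   s0 
 * s6     s9   s2   s1 
 * s7     s1  s10   s1 
   s8    s10  s10  s10 
   s9     s3  s11   s3 
   s10   s11  s11  s11 
   s11    s8   s8   s8 
(> = start, * = accepting)

start=s0 accept=s0,s6,s7 s0-a->s1 s0-b->s2 s0-c->s1 s1-a->s3 s1-b->s4 s1-c->s3 s2-a->s5 s2-b->s4 s2-c->s3 s3-a->s0 s3-b->s6 s3-c->s0 s4-a->s7 s4-b->s6 s4-c->s0 s5-a->s0 s5-b->s8 s5-c->s0 s6-a->s9 s6-b->s2 s6-c->s1 s7-a->s1 s7-b->s10 s7-c->s1 s8-a->s10 s8-b->s10 s8-c->s10 s9-a->s3 s9-b->s11 s9-c->s3 s10-a->s11 s10-b->s11 s10-c->s11 s11-a->s8 s11-b->s8 s11-c->s8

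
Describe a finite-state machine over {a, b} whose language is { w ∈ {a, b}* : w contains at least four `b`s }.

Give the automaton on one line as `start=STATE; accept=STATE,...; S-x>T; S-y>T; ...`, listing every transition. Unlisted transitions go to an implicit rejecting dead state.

start=q0; accept=q4,q5; q0-a>q0; q0-b>q1; q1-a>q1; q1-b>q2; q2-a>q2; q2-b>q3; q3-a>q3; q3-b>q4; q4-a>q4; q4-b>q5; q5-a>q5; q5-b>q5

Count `b`s, saturating at 5: states q0 through q4 mean 0 through 4 `b`s seen; q5 means more than 4. Each `b` increments (capped at q5); other symbols loop. Accept from {q4, q5}.
6 states suffice.
        a   b  
>  q0   q0  q1 
   q1   q1  q2 
   q2   q2  q3 
   q3   q3  q4 
 * q4   q4  q5 
 * q5   q5  q5 
(> = start, * = accepting)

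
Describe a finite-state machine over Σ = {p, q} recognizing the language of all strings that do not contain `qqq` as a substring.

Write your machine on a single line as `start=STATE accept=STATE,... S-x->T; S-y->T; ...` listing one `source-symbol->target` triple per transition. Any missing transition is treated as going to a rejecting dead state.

start=A; accept=A,B,C; A-p->A; A-q->B; B-p->A; B-q->C; C-p->A; C-q->D; D-p->D; D-q->D

Track partial matches of the forbidden pattern `qqq`. State D is a dead state reached once `qqq` has occurred; every other state accepts. A means no part of `qqq` is currently matched.
A 4-state machine:
       p  q 
>* A   A  B 
 * B   A  C 
 * C   A  D 
   D   D  D 
(> = start, * = accepting)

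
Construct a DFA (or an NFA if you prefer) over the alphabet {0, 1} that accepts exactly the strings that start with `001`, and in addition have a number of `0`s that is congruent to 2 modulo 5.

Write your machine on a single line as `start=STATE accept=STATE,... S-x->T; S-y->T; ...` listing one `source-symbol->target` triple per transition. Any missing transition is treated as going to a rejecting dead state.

start=q0; accept=q4; q0-0->q1; q0-1->q2; q1-0->q3; q1-1->q2; q2-0->q2; q2-1->q2; q3-0->q2; q3-1->q4; q4-0->q5; q4-1->q4; q5-0->q6; q5-1->q5; q6-0->q7; q6-1->q6; q7-0->q8; q7-1->q7; q8-0->q4; q8-1->q8

Handle the two conditions separately and then intersect. One (5 states) tracks whether the input so far still matches the prefix `001`; the other (5 states) tracks the count of `0`s modulo 5. Each combined state is a pair, one component from each; accept when both components accept. Minimizing collapses redundant product states.
A 9-state machine:
        0   1  
>  q0   q1  q2 
   q1   q3  q2 
   q2   q2  q2 
   q3   q2  q4 
 * q4   q5  q4 
   q5   q6  q5 
   q6   q7  q6 
   q7   q8  q7 
   q8   q4  q8 
(> = start, * = accepting)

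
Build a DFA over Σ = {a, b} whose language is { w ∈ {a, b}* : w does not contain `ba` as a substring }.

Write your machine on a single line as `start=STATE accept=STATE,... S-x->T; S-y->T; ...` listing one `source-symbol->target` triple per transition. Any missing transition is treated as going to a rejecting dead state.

Track partial matches of the forbidden pattern `ba`. State q2 is a dead state reached once `ba` has occurred; every other state accepts. q0 means no part of `ba` is currently matched.
        a   b  
>* q0   q0  q1 
 * q1   q2  q1 
   q2   q2  q2 
(> = start, * = accepting)

start=q0; accept=q0,q1; q0-a->q0; q0-b->q1; q1-a->q2; q1-b->q1; q2-a->q2; q2-b->q2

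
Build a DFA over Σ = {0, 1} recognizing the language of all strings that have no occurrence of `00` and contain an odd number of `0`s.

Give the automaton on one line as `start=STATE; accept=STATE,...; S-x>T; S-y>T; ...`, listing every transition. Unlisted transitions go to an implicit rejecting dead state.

Run two small machines in parallel and take their product. The first has 3 states tracking partial matches of the forbidden pattern `00`; the second has 2 states tracking the count of `0`s modulo 2. A product state is a pair (one from each), accepting exactly when both do.
        0   1  
>  q0   q1  q0 
 * q1   q2  q3 
   q2   q4  q2 
 * q3   q5  q3 
   q4   q2  q4 
   q5   q4  q0 
(> = start, * = accepting)

start=q0; accept=q1,q3; q0-0>q1; q0-1>q0; q1-0>q2; q1-1>q3; q2-0>q4; q2-1>q2; q3-0>q5; q3-1>q3; q4-0>q2; q4-1>q4; q5-0>q4; q5-1>q0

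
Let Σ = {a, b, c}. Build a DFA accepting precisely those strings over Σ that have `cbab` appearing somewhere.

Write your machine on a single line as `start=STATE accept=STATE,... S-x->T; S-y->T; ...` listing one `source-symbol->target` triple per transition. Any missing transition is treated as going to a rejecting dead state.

Track how much of `cbab` has been matched so far: state s0 is no progress, s4 is the absorbing accept state reached once `cbab` has occurred. Intermediate states record partial matches; on a mismatch, fall back to the longest reusable overlap.
With 5 states:
        a   b   c  
>  s0   s0  s0  s1 
   s1   s0  s2  s1 
   s2   s3  s0  s1 
   s3   s0  s4  s1 
 * s4   s4  s4  s4 
(> = start, * = accepting)

start=s0; accept=s4; s0-a->s0; s0-b->s0; s0-c->s1; s1-a->s0; s1-b->s2; s1-c->s1; s2-a->s3; s2-b->s0; s2-c->s1; s3-a->s0; s3-b->s4; s3-c->s1; s4-a->s4; s4-b->s4; s4-c->s4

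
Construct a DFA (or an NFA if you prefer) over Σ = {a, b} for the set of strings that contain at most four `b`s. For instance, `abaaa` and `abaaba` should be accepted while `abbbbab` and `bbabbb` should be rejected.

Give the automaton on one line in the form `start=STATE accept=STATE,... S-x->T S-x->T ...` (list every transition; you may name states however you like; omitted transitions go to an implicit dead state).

Only the number of `b`s matters, and only up to 5. Make a chain q0 → q1 → q2 → q3 → q4 → q5 advanced by each `b` (with q5 absorbing); every other symbol self-loops. The accepting set is {q0, q1, q2, q3, q4}.
With 6 states:
        a   b  
>* q0   q0  q1 
 * q1   q1  q2 
 * q2   q2  q3 
 * q3   q3  q4 
 * q4   q4  q5 
   q5   q5  q5 
(> = start, * = accepting)

start=q0 accept=q0,q1,q2,q3,q4 q0-a->q0 q0-b->q1 q1-a->q1 q1-b->q2 q2-a->q2 q2-b->q3 q3-a->q3 q3-b->q4 q4-a->q4 q4-b->q5 q5-a->q5 q5-b->q5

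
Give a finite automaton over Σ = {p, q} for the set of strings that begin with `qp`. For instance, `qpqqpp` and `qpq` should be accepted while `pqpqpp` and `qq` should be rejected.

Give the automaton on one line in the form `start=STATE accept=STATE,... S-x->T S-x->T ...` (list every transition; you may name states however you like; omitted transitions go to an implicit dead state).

Check the first 2 symbols one by one: A through B record how many have matched `qp` so far; any wrong symbol goes to the dead state D. After all 2 match we enter the accepting sink C.
4 states suffice.
       p  q 
>  A   D  B 
   B   C  D 
 * C   C  C 
   D   D  D 
(> = start, * = accepting)

start=A accept=C A-p->D A-q->B B-p->C B-q->D C-p->C C-q->C D-p->D D-q->D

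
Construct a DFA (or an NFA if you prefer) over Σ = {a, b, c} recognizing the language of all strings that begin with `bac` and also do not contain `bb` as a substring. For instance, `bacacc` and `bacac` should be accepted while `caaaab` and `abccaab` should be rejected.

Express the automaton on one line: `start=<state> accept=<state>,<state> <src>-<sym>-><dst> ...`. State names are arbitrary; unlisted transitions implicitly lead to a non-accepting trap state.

Handle the two conditions separately and then intersect. One (5 states) tracks whether the input so far still matches the prefix `bac`; the other (3 states) tracks partial matches of the forbidden pattern `bb`. Each combined state is a pair, one component from each; accept when both components accept. After merging equivalent states the machine shrinks.
With 6 states:
        a   b   c  
>  S0   S1  S2  S1 
   S1   S1  S1  S1 
   S2   S3  S1  S1 
   S3   S1  S1  S4 
 * S4   S4  S5  S4 
 * S5   S4  S1  S4 
(> = start, * = accepting)

start=S0 accept=S4,S5 S0-a->S1 S0-b->S2 S0-c->S1 S1-a->S1 S1-b->S1 S1-c->S1 S2-a->S3 S2-b->S1 S2-c->S1 S3-a->S1 S3-b->S1 S3-c->S4 S4-a->S4 S4-b->S5 S4-c->S4 S5-a->S4 S5-b->S1 S5-c->S4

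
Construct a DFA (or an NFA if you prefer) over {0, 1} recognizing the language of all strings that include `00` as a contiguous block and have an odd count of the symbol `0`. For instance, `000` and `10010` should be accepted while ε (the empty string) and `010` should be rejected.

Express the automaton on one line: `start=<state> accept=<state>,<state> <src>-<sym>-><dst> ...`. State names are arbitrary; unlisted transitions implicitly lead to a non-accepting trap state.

Run two small machines in parallel and take their product. The first has 3 states tracking whether and how much of `00` has been seen; the second has 2 states tracking the count of `0`s modulo 2. A product state is a pair (one from each), accepting exactly when both do.
A 6-state machine:
        0   1  
>  S0   S1  S0 
   S1   S2  S3 
   S2   S4  S2 
   S3   S5  S3 
 * S4   S2  S4 
   S5   S4  S0 
(> = start, * = accepting)

start=S0 accept=S4 S0-0->S1 S0-1->S0 S1-0->S2 S1-1->S3 S2-0->S4 S2-1->S2 S3-0->S5 S3-1->S3 S4-0->S2 S4-1->S4 S5-0->S4 S5-1->S0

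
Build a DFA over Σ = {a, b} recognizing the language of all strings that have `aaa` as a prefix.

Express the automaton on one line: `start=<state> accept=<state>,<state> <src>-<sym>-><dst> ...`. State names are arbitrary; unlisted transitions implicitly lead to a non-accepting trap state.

start=S0 accept=S3 S0-a->S1 S0-b->S4 S1-a->S2 S1-b->S4 S2-a->S3 S2-b->S4 S3-a->S3 S3-b->S3 S4-a->S4 S4-b->S4

Walk along `aaa` while the input agrees: from S0 take `a` to S1, and so on. Any deviation drops to the rejecting sink S4. Once S3 is reached the prefix is confirmed and every continuation is accepted.
        a   b  
>  S0   S1  S4 
   S1   S2  S4 
   S2   S3  S4 
 * S3   S3  S3 
   S4   S4  S4 
(> = start, * = accepting)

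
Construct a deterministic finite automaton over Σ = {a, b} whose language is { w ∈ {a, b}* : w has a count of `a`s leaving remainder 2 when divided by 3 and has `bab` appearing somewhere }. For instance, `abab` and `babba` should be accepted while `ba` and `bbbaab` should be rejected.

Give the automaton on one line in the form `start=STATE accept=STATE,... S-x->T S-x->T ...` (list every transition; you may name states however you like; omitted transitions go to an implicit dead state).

start=q0 accept=q10 q0-a->q1 q0-b->q2 q1-a->q3 q1-b->q4 q2-a->q5 q2-b->q2 q3-a->q0 q3-b->q6 q4-a->q7 q4-b->q4 q5-a->q3 q5-b->q8 q6-a->q9 q6-b->q6 q7-a->q0 q7-b->q10 q8-a->q10 q8-b->q8 q9-a->q1 q9-b->q11 q10-a->q11 q10-b->q10 q11-a->q8 q11-b->q11

Run two small machines in parallel and take their product. One (3 states) tracks the count of `a`s modulo 3; the other (4 states) tracks whether and how much of `bab` has been seen. Each combined state is a pair, one component from each; accept when both components accept.
12 states suffice.
          a    b  
>  q0     q1   q2 
   q1     q3   q4 
   q2     q5   q2 
   q3     q0   q6 
   q4     q7   q4 
   q5     q3   q8 
   q6     q9   q6 
   q7     q0  q10 
   q8    q10   q8 
   q9     q1  q11 
 * q10   q11  q10 
   q11    q8  q11 
(> = start, * = accepting)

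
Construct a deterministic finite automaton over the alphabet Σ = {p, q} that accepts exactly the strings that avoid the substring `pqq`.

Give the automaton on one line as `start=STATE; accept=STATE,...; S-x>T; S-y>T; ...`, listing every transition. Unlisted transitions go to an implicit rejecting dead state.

start=S0; accept=S0,S1,S2; S0-p>S1; S0-q>S0; S1-p>S1; S1-q>S2; S2-p>S1; S2-q>S3; S3-p>S3; S3-q>S3

This is the complement of 'contains `pqq`'. Use the same substring-matching states — S0 through S3 holding how much of `pqq` has just been matched — but flip the accepting set: everything except the trap S3 accepts.
A 4-state machine:
        p   q  
>* S0   S1  S0 
 * S1   S1  S2 
 * S2   S1  S3 
   S3   S3  S3 
(> = start, * = accepting)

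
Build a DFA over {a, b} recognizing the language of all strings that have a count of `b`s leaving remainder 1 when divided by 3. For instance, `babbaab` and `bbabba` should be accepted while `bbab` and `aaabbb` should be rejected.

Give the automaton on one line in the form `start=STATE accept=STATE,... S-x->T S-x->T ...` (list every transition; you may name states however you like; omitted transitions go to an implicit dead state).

Keep the running count of `b`s modulo 3: each `b` advances along the cycle S0 → S1 → S2 → S0 while other symbols loop. Accept at S1.
A 3-state machine:
        a   b  
>  S0   S0  S1 
 * S1   S1  S2 
   S2   S2  S0 
(> = start, * = accepting)

start=S0 accept=S1 S0-a->S0 S0-b->S1 S1-a->S1 S1-b->S2 S2-a->S2 S2-b->S0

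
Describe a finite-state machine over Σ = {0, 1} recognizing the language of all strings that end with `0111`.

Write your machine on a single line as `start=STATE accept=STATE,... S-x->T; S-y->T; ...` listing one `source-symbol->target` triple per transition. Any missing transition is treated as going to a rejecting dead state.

Remember how much of `0111` the current input suffix matches. State s0 means no match yet; s1 means the last symbol is `0`; s2 means the last 2 symbols are `01`; s3 means the last 3 symbols are `011`; s4 means the last 4 symbols are `0111`. Only s4 accepts. On a mismatch, fall back to the longest proper suffix that is still a prefix of `0111`.
With 5 states:
        0   1  
>  s0   s1  s0 
   s1   s1  s2 
   s2   s1  s3 
   s3   s1  s4 
 * s4   s1  s0 
(> = start, * = accepting)

start=s0; accept=s4; s0-0->s1; s0-1->s0; s1-0->s1; s1-1->s2; s2-0->s1; s2-1->s3; s3-0->s1; s3-1->s4; s4-0->s1; s4-1->s0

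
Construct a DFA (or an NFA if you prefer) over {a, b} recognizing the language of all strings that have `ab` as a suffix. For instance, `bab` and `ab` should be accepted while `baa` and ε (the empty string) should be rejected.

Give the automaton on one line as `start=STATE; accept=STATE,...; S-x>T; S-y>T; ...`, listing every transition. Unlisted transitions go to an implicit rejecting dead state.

Remember how much of `ab` the current input suffix matches. State s0 means no match yet; s1 means the last symbol is `a`; s2 means the last 2 symbols are `ab`. Only s2 accepts. On a mismatch, fall back to the longest proper suffix that is still a prefix of `ab`.
        a   b  
>  s0   s1  s0 
   s1   s1  s2 
 * s2   s1  s0 
(> = start, * = accepting)

start=s0; accept=s2; s0-a>s1; s0-b>s0; s1-a>s1; s1-b>s2; s2-a>s1; s2-b>s0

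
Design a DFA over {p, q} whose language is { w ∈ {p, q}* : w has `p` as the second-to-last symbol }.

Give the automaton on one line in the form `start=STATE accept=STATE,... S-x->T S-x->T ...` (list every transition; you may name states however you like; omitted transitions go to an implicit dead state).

A DFA must remember the last 2 symbols (since which symbol is second-to-last isn't known until the input ends). Use one state per possible window of the last ≤2 symbols; accept from those whose window starts with `p`.
       p  q 
>  A   B  C 
   B   D  E 
   C   F  G 
 * D   D  E 
 * E   F  G 
   F   D  E 
   G   F  G 
(> = start, * = accepting)

start=A accept=D,E A-p->B A-q->C B-p->D B-q->E C-p->F C-q->G D-p->D D-q->E E-p->F E-q->G F-p->D F-q->E G-p->F G-q->G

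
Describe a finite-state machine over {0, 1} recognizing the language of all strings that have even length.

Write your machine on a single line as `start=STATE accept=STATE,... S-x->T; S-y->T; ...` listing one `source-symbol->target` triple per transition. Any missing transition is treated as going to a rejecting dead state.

start=S0; accept=S0; S0-0->S1; S0-1->S1; S1-0->S0; S1-1->S0

Only the length mod 2 matters, so use a 2-cycle: from any state, every input symbol moves to the next state, wrapping S1 back to S0. Mark S0 accepting.
2 states suffice.
        0   1  
>* S0   S1  S1 
   S1   S0  S0 
(> = start, * = accepting)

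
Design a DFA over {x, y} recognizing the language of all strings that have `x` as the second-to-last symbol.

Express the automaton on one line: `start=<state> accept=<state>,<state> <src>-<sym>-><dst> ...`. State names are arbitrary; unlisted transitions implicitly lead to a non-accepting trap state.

Because acceptance depends on a position counted from the end, the machine has to buffer the most recent 2 symbols. Make each state the string of the last up-to-2 symbols read; on input `x` shift the window left and append `x`. Accept when the buffered window has length 2 and begins with `x`.
A 7-state machine:
        x   y  
>  q0   q1  q2 
   q1   q3  q4 
   q2   q5  q6 
 * q3   q3  q4 
 * q4   q5  q6 
   q5   q3  q4 
   q6   q5  q6 
(> = start, * = accepting)

start=q0 accept=q3,q4 q0-x->q1 q0-y->q2 q1-x->q3 q1-y->q4 q2-x->q5 q2-y->q6 q3-x->q3 q3-y->q4 q4-x->q5 q4-y->q6 q5-x->q3 q5-y->q4 q6-x->q5 q6-y->q6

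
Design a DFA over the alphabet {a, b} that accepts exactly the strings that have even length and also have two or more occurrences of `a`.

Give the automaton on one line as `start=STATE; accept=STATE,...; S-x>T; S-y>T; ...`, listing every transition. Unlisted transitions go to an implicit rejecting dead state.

Run two small machines in parallel and take their product. The first has 2 states tracking the input length modulo 2; the second has 4 states tracking the count of `a`s, saturating at 3. A product state is a pair (one from each), accepting exactly when both do. Minimizing collapses redundant product states.
6 states suffice.
        a   b  
>  q0   q1  q2 
   q1   q3  q4 
   q2   q4  q0 
 * q3   q5  q5 
   q4   q5  q1 
   q5   q3  q3 
(> = start, * = accepting)

start=q0; accept=q3; q0-a>q1; q0-b>q2; q1-a>q3; q1-b>q4; q2-a>q4; q2-b>q0; q3-a>q5; q3-b>q5; q4-a>q5; q4-b>q1; q5-a>q3; q5-b>q3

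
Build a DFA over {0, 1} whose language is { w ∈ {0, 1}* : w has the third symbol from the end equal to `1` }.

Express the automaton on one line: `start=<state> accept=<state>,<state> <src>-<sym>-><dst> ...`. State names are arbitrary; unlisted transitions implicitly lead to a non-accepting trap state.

A DFA must remember the last 3 symbols (since which symbol is third-to-last isn't known until the input ends). Use one state per possible window of the last ≤3 symbols; accept from those whose window starts with `1`.
A 15-state machine:
       0  1 
>  A   B  C 
   B   D  E 
   C   F  G 
   D   H  I 
   E   J  K 
   F   L  M 
   G   N  O 
   H   H  I 
   I   J  K 
   J   L  M 
   K   N  O 
 * L   H  I 
 * M   J  K 
 * N   L  M 
 * O   N  O 
(> = start, * = accepting)

start=A accept=L,M,N,O A-0->B A-1->C B-0->D B-1->E C-0->F C-1->G D-0->H D-1->I E-0->J E-1->K F-0->L F-1->M G-0->N G-1->O H-0->H H-1->I I-0->J I-1->K J-0->L J-1->M K-0->N K-1->O L-0->H L-1->I M-0->J M-1->K N-0->L N-1->M O-0->N O-1->O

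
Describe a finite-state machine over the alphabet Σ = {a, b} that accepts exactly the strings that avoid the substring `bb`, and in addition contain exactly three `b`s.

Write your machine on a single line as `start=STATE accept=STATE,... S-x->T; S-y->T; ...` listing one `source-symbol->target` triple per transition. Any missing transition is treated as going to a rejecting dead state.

Run two small machines in parallel and take their product. The first has 3 states tracking partial matches of the forbidden pattern `bb`; the second has 5 states tracking the count of `b`s, saturating at 4. A product state is a pair (one from each), accepting exactly when both do. After merging equivalent states the machine shrinks.
With 7 states:
        a   b  
>  q0   q0  q1 
   q1   q2  q3 
   q2   q2  q4 
   q3   q3  q3 
   q4   q5  q3 
   q5   q5  q6 
 * q6   q6  q3 
(> = start, * = accepting)

start=q0; accept=q6; q0-a->q0; q0-b->q1; q1-a->q2; q1-b->q3; q2-a->q2; q2-b->q4; q3-a->q3; q3-b->q3; q4-a->q5; q4-b->q3; q5-a->q5; q5-b->q6; q6-a->q6; q6-b->q3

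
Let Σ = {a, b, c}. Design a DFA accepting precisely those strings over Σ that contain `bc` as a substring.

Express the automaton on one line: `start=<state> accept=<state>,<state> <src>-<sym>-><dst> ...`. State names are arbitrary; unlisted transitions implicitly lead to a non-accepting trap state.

States s0..s1 record the length of the longest prefix of `bc` that matches the current input suffix. Reaching s2 means `bc` has been seen, and we stay there forever. Accept from s2.
        a   b   c  
>  s0   s0  s1  s0 
   s1   s0  s1  s2 
 * s2   s2  s2  s2 
(> = start, * = accepting)

start=s0 accept=s2 s0-a->s0 s0-b->s1 s0-c->s0 s1-a->s0 s1-b->s1 s1-c->s2 s2-a->s2 s2-b->s2 s2-c->s2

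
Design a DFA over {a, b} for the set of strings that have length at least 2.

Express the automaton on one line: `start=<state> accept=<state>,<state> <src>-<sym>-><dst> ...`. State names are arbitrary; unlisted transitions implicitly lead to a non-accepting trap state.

Count input length up to 3: every symbol moves from s0 toward s3, which means 'more than 2' and absorbs. Accept from {s2, s3}.
With 4 states:
        a   b  
>  s0   s1  s1 
   s1   s2  s2 
 * s2   s3  s3 
 * s3   s3  s3 
(> = start, * = accepting)

start=s0 accept=s2,s3 s0-a->s1 s0-b->s1 s1-a->s2 s1-b->s2 s2-a->s3 s2-b->s3 s3-a->s3 s3-b->s3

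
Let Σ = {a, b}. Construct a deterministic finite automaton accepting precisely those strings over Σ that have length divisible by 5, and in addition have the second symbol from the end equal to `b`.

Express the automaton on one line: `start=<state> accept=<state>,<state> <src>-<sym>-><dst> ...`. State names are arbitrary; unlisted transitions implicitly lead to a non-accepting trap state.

Run two small machines in parallel and take their product. One (5 states) tracks the input length modulo 5; the other (7 states) tracks the last 2 symbols read. Each combined state is a pair, one component from each; accept when both components accept.
With 23 states:
          a    b  
>  S0     S1   S2 
   S1     S3   S4 
   S2     S5   S6 
   S3     S7   S8 
   S4     S9  S10 
   S5     S7   S8 
   S6     S9  S10 
   S7    S11  S12 
   S8    S13  S14 
   S9    S11  S12 
   S10   S13  S14 
   S11   S15  S16 
   S12   S17  S18 
   S13   S15  S16 
   S14   S17  S18 
   S15   S19  S20 
   S16   S21  S22 
 * S17   S19  S20 
 * S18   S21  S22 
   S19    S3   S4 
   S20    S5   S6 
   S21    S3   S4 
   S22    S5   S6 
(> = start, * = accepting)

start=S0 accept=S17,S18 S0-a->S1 S0-b->S2 S1-a->S3 S1-b->S4 S2-a->S5 S2-b->S6 S3-a->S7 S3-b->S8 S4-a->S9 S4-b->S10 S5-a->S7 S5-b->S8 S6-a->S9 S6-b->S10 S7-a->S11 S7-b->S12 S8-a->S13 S8-b->S14 S9-a->S11 S9-b->S12 S10-a->S13 S10-b->S14 S11-a->S15 S11-b->S16 S12-a->S17 S12-b->S18 S13-a->S15 S13-b->S16 S14-a->S17 S14-b->S18 S15-a->S19 S15-b->S20 S16-a->S21 S16-b->S22 S17-a->S19 S17-b->S20 S18-a->S21 S18-b->S22 S19-a->S3 S19-b->S4 S20-a->S5 S20-b->S6 S21-a->S3 S21-b->S4 S22-a->S5 S22-b->S6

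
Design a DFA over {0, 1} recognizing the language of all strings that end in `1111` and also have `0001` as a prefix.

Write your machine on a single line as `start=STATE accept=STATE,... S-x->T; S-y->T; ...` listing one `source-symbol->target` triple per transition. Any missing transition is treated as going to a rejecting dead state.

Run two small machines in parallel and take their product. One (5 states) tracks how much of the suffix `1111` has currently been matched; the other (6 states) tracks whether the input so far still matches the prefix `0001`. Each combined state is a pair, one component from each; accept when both components accept.
14 states suffice.
          0    1  
>  S0     S1   S2 
   S1     S3   S2 
   S2     S4   S5 
   S3     S6   S2 
   S4     S4   S2 
   S5     S4   S7 
   S6     S4   S8 
   S7     S4   S9 
   S8    S10  S11 
   S9     S4   S9 
   S10   S10   S8 
   S11   S10  S12 
   S12   S10  S13 
 * S13   S10  S13 
(> = start, * = accepting)

start=S0; accept=S13; S0-0->S1; S0-1->S2; S1-0->S3; S1-1->S2; S2-0->S4; S2-1->S5; S3-0->S6; S3-1->S2; S4-0->S4; S4-1->S2; S5-0->S4; S5-1->S7; S6-0->S4; S6-1->S8; S7-0->S4; S7-1->S9; S8-0->S10; S8-1->S11; S9-0->S4; S9-1->S9; S10-0->S10; S10-1->S8; S11-0->S10; S11-1->S12; S12-0->S10; S12-1->S13; S13-0->S10; S13-1->S13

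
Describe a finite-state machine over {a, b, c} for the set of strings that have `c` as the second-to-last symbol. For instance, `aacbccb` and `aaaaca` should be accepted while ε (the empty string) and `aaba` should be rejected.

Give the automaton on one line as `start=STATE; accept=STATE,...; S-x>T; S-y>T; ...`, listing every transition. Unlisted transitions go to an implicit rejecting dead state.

Because acceptance depends on a position counted from the end, the machine has to buffer the most recent 2 symbols. Make each state the string of the last up-to-2 symbols read; on input `x` shift the window left and append `x`. Accept when the buffered window has length 2 and begins with `c`.
          a    b    c  
>  S0     S1   S2   S3 
   S1     S4   S5   S6 
   S2     S7   S8   S9 
   S3    S10  S11  S12 
   S4     S4   S5   S6 
   S5     S7   S8   S9 
   S6    S10  S11  S12 
   S7     S4   S5   S6 
   S8     S7   S8   S9 
   S9    S10  S11  S12 
 * S10    S4   S5   S6 
 * S11    S7   S8   S9 
 * S12   S10  S11  S12 
(> = start, * = accepting)

start=S0; accept=S10,S11,S12; S0-a>S1; S0-b>S2; S0-c>S3; S1-a>S4; S1-b>S5; S1-c>S6; S2-a>S7; S2-b>S8; S2-c>S9; S3-a>S10; S3-b>S11; S3-c>S12; S4-a>S4; S4-b>S5; S4-c>S6; S5-a>S7; S5-b>S8; S5-c>S9; S6-a>S10; S6-b>S11; S6-c>S12; S7-a>S4; S7-b>S5; S7-c>S6; S8-a>S7; S8-b>S8; S8-c>S9; S9-a>S10; S9-b>S11; S9-c>S12; S10-a>S4; S10-b>S5; S10-c>S6; S11-a>S7; S11-b>S8; S11-c>S9; S12-a>S10; S12-b>S11; S12-c>S12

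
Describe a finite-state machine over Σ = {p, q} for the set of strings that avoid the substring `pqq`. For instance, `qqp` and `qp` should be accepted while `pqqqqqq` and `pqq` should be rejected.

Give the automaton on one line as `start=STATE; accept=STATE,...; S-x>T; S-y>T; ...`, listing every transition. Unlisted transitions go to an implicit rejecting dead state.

Track partial matches of the forbidden pattern `pqq`. State S3 is a dead state reached once `pqq` has occurred; every other state accepts. S0 means no part of `pqq` is currently matched.
        p   q  
>* S0   S1  S0 
 * S1   S1  S2 
 * S2   S1  S3 
   S3   S3  S3 
(> = start, * = accepting)

start=S0; accept=S0,S1,S2; S0-p>S1; S0-q>S0; S1-p>S1; S1-q>S2; S2-p>S1; S2-q>S3; S3-p>S3; S3-q>S3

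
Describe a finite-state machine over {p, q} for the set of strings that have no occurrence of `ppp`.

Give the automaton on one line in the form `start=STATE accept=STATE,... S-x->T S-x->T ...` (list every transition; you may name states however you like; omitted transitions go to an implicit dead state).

start=s0 accept=s0,s1,s2 s0-p->s1 s0-q->s0 s1-p->s2 s1-q->s0 s2-p->s3 s2-q->s0 s3-p->s3 s3-q->s3

This is the complement of 'contains `ppp`'. Use the same substring-matching states — s0 through s3 holding how much of `ppp` has just been matched — but flip the accepting set: everything except the trap s3 accepts.
4 states suffice.
        p   q  
>* s0   s1  s0 
 * s1   s2  s0 
 * s2   s3  s0 
   s3   s3  s3 
(> = start, * = accepting)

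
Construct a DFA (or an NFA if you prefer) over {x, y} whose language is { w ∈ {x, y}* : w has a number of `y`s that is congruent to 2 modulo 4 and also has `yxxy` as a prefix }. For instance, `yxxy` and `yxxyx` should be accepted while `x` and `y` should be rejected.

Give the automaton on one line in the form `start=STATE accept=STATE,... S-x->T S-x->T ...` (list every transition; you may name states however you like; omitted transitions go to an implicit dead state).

Handle the two conditions separately and then intersect. One (4 states) tracks the count of `y`s modulo 4; the other (6 states) tracks whether the input so far still matches the prefix `yxxy`. Each combined state is a pair, one component from each; accept when both components accept.
With 12 states:
          x    y  
>  q0     q1   q2 
   q1     q1   q3 
   q2     q4   q5 
   q3     q3   q5 
   q4     q6   q5 
   q5     q5   q7 
   q6     q3   q8 
   q7     q7   q1 
 * q8     q8   q9 
   q9     q9  q10 
   q10   q10  q11 
   q11   q11   q8 
(> = start, * = accepting)

start=q0 accept=q8 q0-x->q1 q0-y->q2 q1-x->q1 q1-y->q3 q2-x->q4 q2-y->q5 q3-x->q3 q3-y->q5 q4-x->q6 q4-y->q5 q5-x->q5 q5-y->q7 q6-x->q3 q6-y->q8 q7-x->q7 q7-y->q1 q8-x->q8 q8-y->q9 q9-x->q9 q9-y->q10 q10-x->q10 q10-y->q11 q11-x->q11 q11-y->q8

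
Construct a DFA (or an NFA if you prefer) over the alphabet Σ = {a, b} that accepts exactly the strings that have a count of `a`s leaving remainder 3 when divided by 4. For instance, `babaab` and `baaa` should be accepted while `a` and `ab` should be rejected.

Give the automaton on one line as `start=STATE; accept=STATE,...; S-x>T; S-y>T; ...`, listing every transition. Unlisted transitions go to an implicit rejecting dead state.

start=S0; accept=S3; S0-a>S1; S0-b>S0; S1-a>S2; S1-b>S1; S2-a>S3; S2-b>S2; S3-a>S0; S3-b>S3

The only thing that matters is how many `a`s have appeared, reduced mod 4. Use one state per residue: S0 for 0, …, S3 for 3. Reading `a` moves to the next residue; anything else stays put. S3 is accepting.
With 4 states:
        a   b  
>  S0   S1  S0 
   S1   S2  S1 
   S2   S3  S2 
 * S3   S0  S3 
(> = start, * = accepting)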